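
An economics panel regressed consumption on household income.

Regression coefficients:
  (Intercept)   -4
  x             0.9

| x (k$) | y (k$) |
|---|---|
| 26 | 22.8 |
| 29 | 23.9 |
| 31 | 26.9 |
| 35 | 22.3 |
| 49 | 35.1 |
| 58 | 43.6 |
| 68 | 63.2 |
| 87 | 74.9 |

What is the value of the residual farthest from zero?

x=26: ŷ = -4 + 0.9·26 = 19.4; e = 22.8 − 19.4 = 3.4
x=29: ŷ = -4 + 0.9·29 = 22.1; e = 23.9 − 22.1 = 1.8
x=31: ŷ = -4 + 0.9·31 = 23.9; e = 26.9 − 23.9 = 3
x=35: ŷ = -4 + 0.9·35 = 27.5; e = 22.3 − 27.5 = -5.2
x=49: ŷ = -4 + 0.9·49 = 40.1; e = 35.1 − 40.1 = -5
x=58: ŷ = -4 + 0.9·58 = 48.2; e = 43.6 − 48.2 = -4.6
x=68: ŷ = -4 + 0.9·68 = 57.2; e = 63.2 − 57.2 = 6
x=87: ŷ = -4 + 0.9·87 = 74.3; e = 74.9 − 74.3 = 0.6
Largest |e| is 6 at x = 68, residual 6.

e = 6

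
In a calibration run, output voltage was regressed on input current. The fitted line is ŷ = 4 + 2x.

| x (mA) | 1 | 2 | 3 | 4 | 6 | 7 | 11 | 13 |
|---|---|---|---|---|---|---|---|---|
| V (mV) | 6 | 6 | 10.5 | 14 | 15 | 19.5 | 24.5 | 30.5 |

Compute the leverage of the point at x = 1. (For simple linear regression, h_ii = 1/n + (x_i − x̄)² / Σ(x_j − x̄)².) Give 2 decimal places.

x̄ = (1 + 2 + 3 + 4 + 6 + 7 + 11 + 13)/8 = 5.875
Σ(x − x̄)² = 23.7656 + 15.0156 + 8.26562 + 3.51562 + 0.015625 + 1.26562 + 26.2656 + 50.7656 = 128.875
h = 1/8 + (-4.875)²/128.875 = 0.125 + 0.184408 = 0.31

h = 0.31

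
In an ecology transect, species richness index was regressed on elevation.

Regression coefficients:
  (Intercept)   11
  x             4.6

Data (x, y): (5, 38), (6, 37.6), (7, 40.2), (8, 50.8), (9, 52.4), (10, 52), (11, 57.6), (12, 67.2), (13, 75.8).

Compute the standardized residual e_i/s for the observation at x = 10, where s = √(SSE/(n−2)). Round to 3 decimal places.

-1.310

x=5: ŷ = 11 + 4.6·5 = 34; e = 38 − 34 = 4
x=6: ŷ = 11 + 4.6·6 = 38.6; e = 37.6 − 38.6 = -1
x=7: ŷ = 11 + 4.6·7 = 43.2; e = 40.2 − 43.2 = -3
x=8: ŷ = 11 + 4.6·8 = 47.8; e = 50.8 − 47.8 = 3
x=9: ŷ = 11 + 4.6·9 = 52.4; e = 52.4 − 52.4 = 0
x=10: ŷ = 11 + 4.6·10 = 57; e = 52 − 57 = -5
x=11: ŷ = 11 + 4.6·11 = 61.6; e = 57.6 − 61.6 = -4
x=12: ŷ = 11 + 4.6·12 = 66.2; e = 67.2 − 66.2 = 1
x=13: ŷ = 11 + 4.6·13 = 70.8; e = 75.8 − 70.8 = 5
SSE = 16 + 1 + 9 + 9 + 0 + 25 + 16 + 1 + 25 = 102
s = √(102/7) = 3.81725
e/s = -5 / 3.81725 = -1.310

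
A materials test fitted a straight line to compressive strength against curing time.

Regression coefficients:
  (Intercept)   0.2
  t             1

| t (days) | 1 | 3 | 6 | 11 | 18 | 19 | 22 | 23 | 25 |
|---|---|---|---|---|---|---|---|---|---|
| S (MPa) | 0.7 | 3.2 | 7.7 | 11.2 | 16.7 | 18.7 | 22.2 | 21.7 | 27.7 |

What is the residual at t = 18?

ŷ = 0.2 + 18 = 18.2
e = 16.7 − 18.2 = -1.5

e = -1.5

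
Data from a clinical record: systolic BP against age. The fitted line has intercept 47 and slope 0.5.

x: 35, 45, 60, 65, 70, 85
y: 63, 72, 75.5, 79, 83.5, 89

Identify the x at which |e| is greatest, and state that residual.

x = 45, e = 2.5

x=35: ŷ = 47 + 0.5·35 = 64.5; e = 63 − 64.5 = -1.5
x=45: ŷ = 47 + 0.5·45 = 69.5; e = 72 − 69.5 = 2.5
x=60: ŷ = 47 + 0.5·60 = 77; e = 75.5 − 77 = -1.5
x=65: ŷ = 47 + 0.5·65 = 79.5; e = 79 − 79.5 = -0.5
x=70: ŷ = 47 + 0.5·70 = 82; e = 83.5 − 82 = 1.5
x=85: ŷ = 47 + 0.5·85 = 89.5; e = 89 − 89.5 = -0.5
Largest |e| is 2.5 at x = 45, residual 2.5.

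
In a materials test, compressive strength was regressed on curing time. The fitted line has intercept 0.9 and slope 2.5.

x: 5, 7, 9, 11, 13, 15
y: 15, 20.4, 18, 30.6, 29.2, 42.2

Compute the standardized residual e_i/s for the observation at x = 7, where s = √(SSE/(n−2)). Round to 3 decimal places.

0.469

x=5: ŷ = 0.9 + 2.5·5 = 13.4; e = 15 − 13.4 = 1.6
x=7: ŷ = 0.9 + 2.5·7 = 18.4; e = 20.4 − 18.4 = 2
x=9: ŷ = 0.9 + 2.5·9 = 23.4; e = 18 − 23.4 = -5.4
x=11: ŷ = 0.9 + 2.5·11 = 28.4; e = 30.6 − 28.4 = 2.2
x=13: ŷ = 0.9 + 2.5·13 = 33.4; e = 29.2 − 33.4 = -4.2
x=15: ŷ = 0.9 + 2.5·15 = 38.4; e = 42.2 − 38.4 = 3.8
SSE = 2.56 + 4 + 29.16 + 4.84 + 17.64 + 14.44 = 72.64
s = √(72.64/4) = 4.26146
e/s = 2 / 4.26146 = 0.469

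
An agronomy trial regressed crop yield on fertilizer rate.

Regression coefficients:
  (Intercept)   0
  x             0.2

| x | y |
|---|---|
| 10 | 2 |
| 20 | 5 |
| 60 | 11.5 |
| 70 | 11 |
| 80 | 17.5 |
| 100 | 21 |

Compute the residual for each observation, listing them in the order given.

x=10: ŷ = 0.2·10 = 2; r = 2 − 2 = 0
x=20: ŷ = 0.2·20 = 4; r = 5 − 4 = 1
x=60: ŷ = 0.2·60 = 12; r = 11.5 − 12 = -0.5
x=70: ŷ = 0.2·70 = 14; r = 11 − 14 = -3
x=80: ŷ = 0.2·80 = 16; r = 17.5 − 16 = 1.5
x=100: ŷ = 0.2·100 = 20; r = 21 − 20 = 1

0, 1, -0.5, -3, 1.5, 1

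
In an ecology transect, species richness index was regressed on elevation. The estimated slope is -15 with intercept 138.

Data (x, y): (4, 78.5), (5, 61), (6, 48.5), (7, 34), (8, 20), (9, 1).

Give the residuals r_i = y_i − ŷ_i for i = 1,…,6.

0.5, -2, 0.5, 1, 2, -2

x=4: ŷ = 138 − 15·4 = 78; r = 78.5 − 78 = 0.5
x=5: ŷ = 138 − 15·5 = 63; r = 61 − 63 = -2
x=6: ŷ = 138 − 15·6 = 48; r = 48.5 − 48 = 0.5
x=7: ŷ = 138 − 15·7 = 33; r = 34 − 33 = 1
x=8: ŷ = 138 − 15·8 = 18; r = 20 − 18 = 2
x=9: ŷ = 138 − 15·9 = 3; r = 1 − 3 = -2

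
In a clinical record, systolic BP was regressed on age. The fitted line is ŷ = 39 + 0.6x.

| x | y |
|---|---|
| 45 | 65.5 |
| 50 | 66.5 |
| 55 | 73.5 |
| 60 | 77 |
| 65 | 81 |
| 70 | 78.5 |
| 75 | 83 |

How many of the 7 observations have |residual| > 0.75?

x=45: ŷ = 39 + 0.6·45 = 66; r = 65.5 − 66 = -0.5
x=50: ŷ = 39 + 0.6·50 = 69; r = 66.5 − 69 = -2.5
x=55: ŷ = 39 + 0.6·55 = 72; r = 73.5 − 72 = 1.5
x=60: ŷ = 39 + 0.6·60 = 75; r = 77 − 75 = 2
x=65: ŷ = 39 + 0.6·65 = 78; r = 81 − 78 = 3
x=70: ŷ = 39 + 0.6·70 = 81; r = 78.5 − 81 = -2.5
x=75: ŷ = 39 + 0.6·75 = 84; r = 83 − 84 = -1
|r| > 0.75: x=50 (|r|=2.5), x=55 (|r|=1.5), x=60 (|r|=2), x=65 (|r|=3), x=70 (|r|=2.5), x=75 (|r|=1) → 6

6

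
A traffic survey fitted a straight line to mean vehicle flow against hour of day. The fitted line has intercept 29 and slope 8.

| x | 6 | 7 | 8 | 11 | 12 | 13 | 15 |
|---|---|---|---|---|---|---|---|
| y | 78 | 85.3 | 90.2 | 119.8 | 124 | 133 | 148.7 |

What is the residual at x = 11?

ŷ = 29 + 8·11 = 117
r = 119.8 − 117 = 2.8

r = 2.8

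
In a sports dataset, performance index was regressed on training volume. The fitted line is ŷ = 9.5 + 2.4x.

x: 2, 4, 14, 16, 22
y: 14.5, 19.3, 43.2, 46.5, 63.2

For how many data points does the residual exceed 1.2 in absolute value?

1

x=2: ŷ = 9.5 + 2.4·2 = 14.3; r = 14.5 − 14.3 = 0.2
x=4: ŷ = 9.5 + 2.4·4 = 19.1; r = 19.3 − 19.1 = 0.2
x=14: ŷ = 9.5 + 2.4·14 = 43.1; r = 43.2 − 43.1 = 0.1
x=16: ŷ = 9.5 + 2.4·16 = 47.9; r = 46.5 − 47.9 = -1.4
x=22: ŷ = 9.5 + 2.4·22 = 62.3; r = 63.2 − 62.3 = 0.9
|r| > 1.2: x=16 (|r|=1.4) → 1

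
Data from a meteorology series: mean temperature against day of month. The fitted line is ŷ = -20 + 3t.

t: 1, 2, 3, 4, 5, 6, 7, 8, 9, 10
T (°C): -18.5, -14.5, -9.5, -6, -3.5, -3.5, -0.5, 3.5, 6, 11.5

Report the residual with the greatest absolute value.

t=1: ŷ = -20 + 3·1 = -17; r = -18.5 − (-17) = -1.5
t=2: ŷ = -20 + 3·2 = -14; r = -14.5 − (-14) = -0.5
t=3: ŷ = -20 + 3·3 = -11; r = -9.5 − (-11) = 1.5
t=4: ŷ = -20 + 3·4 = -8; r = -6 − (-8) = 2
t=5: ŷ = -20 + 3·5 = -5; r = -3.5 − (-5) = 1.5
t=6: ŷ = -20 + 3·6 = -2; r = -3.5 − (-2) = -1.5
t=7: ŷ = -20 + 3·7 = 1; r = -0.5 − 1 = -1.5
t=8: ŷ = -20 + 3·8 = 4; r = 3.5 − 4 = -0.5
t=9: ŷ = -20 + 3·9 = 7; r = 6 − 7 = -1
t=10: ŷ = -20 + 3·10 = 10; r = 11.5 − 10 = 1.5
Largest |r| is 2 at t = 4, residual 2.

r = 2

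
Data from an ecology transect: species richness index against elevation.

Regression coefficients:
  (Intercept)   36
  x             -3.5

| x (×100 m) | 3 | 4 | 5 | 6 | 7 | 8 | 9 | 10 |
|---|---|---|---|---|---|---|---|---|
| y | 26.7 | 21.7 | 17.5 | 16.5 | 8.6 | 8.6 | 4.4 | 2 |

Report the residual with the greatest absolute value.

e = -2.9

x=3: ŷ = 36 − 3.5·3 = 25.5; e = 26.7 − 25.5 = 1.2
x=4: ŷ = 36 − 3.5·4 = 22; e = 21.7 − 22 = -0.3
x=5: ŷ = 36 − 3.5·5 = 18.5; e = 17.5 − 18.5 = -1
x=6: ŷ = 36 − 3.5·6 = 15; e = 16.5 − 15 = 1.5
x=7: ŷ = 36 − 3.5·7 = 11.5; e = 8.6 − 11.5 = -2.9
x=8: ŷ = 36 − 3.5·8 = 8; e = 8.6 − 8 = 0.6
x=9: ŷ = 36 − 3.5·9 = 4.5; e = 4.4 − 4.5 = -0.1
x=10: ŷ = 36 − 3.5·10 = 1; e = 2 − 1 = 1
Largest |e| is 2.9 at x = 7, residual -2.9.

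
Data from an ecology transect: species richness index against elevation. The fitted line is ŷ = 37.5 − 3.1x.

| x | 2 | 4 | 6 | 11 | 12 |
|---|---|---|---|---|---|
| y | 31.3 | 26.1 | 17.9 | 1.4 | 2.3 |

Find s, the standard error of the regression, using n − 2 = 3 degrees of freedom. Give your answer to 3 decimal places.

s = 1.826

x=2: ŷ = 37.5 − 3.1·2 = 31.3; e = 31.3 − 31.3 = 0
x=4: ŷ = 37.5 − 3.1·4 = 25.1; e = 26.1 − 25.1 = 1
x=6: ŷ = 37.5 − 3.1·6 = 18.9; e = 17.9 − 18.9 = -1
x=11: ŷ = 37.5 − 3.1·11 = 3.4; e = 1.4 − 3.4 = -2
x=12: ŷ = 37.5 − 3.1·12 = 0.3; e = 2.3 − 0.3 = 2
SSE = 0 + 1 + 1 + 4 + 4 = 10
s = √(10/3) = √3.33333 ≈ 1.826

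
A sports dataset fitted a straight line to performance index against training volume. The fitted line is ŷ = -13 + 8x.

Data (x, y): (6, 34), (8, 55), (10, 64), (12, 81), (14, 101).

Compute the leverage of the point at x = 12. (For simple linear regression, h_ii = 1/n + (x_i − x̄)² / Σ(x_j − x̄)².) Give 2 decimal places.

x̄ = (6 + 8 + 10 + 12 + 14)/5 = 10
Σ(x − x̄)² = 16 + 4 + 0 + 4 + 16 = 40
h = 1/5 + (2)²/40 = 0.2 + 0.1 = 0.30

h = 0.30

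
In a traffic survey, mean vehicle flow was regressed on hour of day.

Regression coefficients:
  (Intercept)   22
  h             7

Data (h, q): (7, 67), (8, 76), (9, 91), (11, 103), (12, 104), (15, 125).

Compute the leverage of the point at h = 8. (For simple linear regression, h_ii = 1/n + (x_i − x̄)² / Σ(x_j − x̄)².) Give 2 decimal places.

h = 0.29

h̄ = (7 + 8 + 9 + 11 + 12 + 15)/6 = 10.3333
Σ(h − h̄)² = 11.1111 + 5.44444 + 1.77778 + 0.444444 + 2.77778 + 21.7778 = 43.3333
h = 1/6 + (-2.33333)²/43.3333 = 0.166667 + 0.125641 = 0.29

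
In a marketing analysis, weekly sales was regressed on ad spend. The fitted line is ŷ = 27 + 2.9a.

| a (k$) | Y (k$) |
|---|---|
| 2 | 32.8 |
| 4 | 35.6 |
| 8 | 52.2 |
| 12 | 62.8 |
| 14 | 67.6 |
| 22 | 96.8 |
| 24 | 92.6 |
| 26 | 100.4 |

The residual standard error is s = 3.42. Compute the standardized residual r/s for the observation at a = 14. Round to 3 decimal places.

ŷ = 27 + 2.9·14 = 67.6
r = 67.6 − 67.6 = 0
r/s = 0 / 3.42 = 0.000

0.000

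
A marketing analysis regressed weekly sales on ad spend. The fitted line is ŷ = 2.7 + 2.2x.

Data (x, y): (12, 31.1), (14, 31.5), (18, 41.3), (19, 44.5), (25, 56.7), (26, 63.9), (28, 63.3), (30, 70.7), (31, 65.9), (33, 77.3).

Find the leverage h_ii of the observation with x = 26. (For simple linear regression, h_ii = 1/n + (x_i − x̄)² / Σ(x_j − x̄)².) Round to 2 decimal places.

x̄ = (12 + 14 + 18 + 19 + 25 + 26 + 28 + 30 + 31 + 33)/10 = 23.6
Σ(x − x̄)² = 134.56 + 92.16 + 31.36 + 21.16 + 1.96 + 5.76 + 19.36 + 40.96 + 54.76 + 88.36 = 490.4
h = 1/10 + (2.4)²/490.4 = 0.1 + 0.0117455 = 0.11

h = 0.11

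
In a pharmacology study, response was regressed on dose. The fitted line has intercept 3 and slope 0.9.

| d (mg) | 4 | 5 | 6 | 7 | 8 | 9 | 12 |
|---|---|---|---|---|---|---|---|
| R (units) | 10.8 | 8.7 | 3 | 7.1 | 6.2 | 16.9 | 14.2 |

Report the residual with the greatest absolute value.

d=4: R̂ = 3 + 0.9·4 = 6.6; e = 10.8 − 6.6 = 4.2
d=5: R̂ = 3 + 0.9·5 = 7.5; e = 8.7 − 7.5 = 1.2
d=6: R̂ = 3 + 0.9·6 = 8.4; e = 3 − 8.4 = -5.4
d=7: R̂ = 3 + 0.9·7 = 9.3; e = 7.1 − 9.3 = -2.2
d=8: R̂ = 3 + 0.9·8 = 10.2; e = 6.2 − 10.2 = -4
d=9: R̂ = 3 + 0.9·9 = 11.1; e = 16.9 − 11.1 = 5.8
d=12: R̂ = 3 + 0.9·12 = 13.8; e = 14.2 − 13.8 = 0.4
Largest |e| is 5.8 at d = 9, residual 5.8.

e = 5.8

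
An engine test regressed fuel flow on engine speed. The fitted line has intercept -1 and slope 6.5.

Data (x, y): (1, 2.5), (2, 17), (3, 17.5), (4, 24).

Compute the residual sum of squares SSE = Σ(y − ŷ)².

SSE = 36

x=1: ŷ = -1 + 6.5·1 = 5.5; r = 2.5 − 5.5 = -3
x=2: ŷ = -1 + 6.5·2 = 12; r = 17 − 12 = 5
x=3: ŷ = -1 + 6.5·3 = 18.5; r = 17.5 − 18.5 = -1
x=4: ŷ = -1 + 6.5·4 = 25; r = 24 − 25 = -1
SSE = 9 + 25 + 1 + 1 = 36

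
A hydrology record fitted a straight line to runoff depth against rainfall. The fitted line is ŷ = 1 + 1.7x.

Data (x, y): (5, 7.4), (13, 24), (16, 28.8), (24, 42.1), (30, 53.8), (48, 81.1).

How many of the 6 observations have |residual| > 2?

1

x=5: ŷ = 1 + 1.7·5 = 9.5; e = 7.4 − 9.5 = -2.1
x=13: ŷ = 1 + 1.7·13 = 23.1; e = 24 − 23.1 = 0.9
x=16: ŷ = 1 + 1.7·16 = 28.2; e = 28.8 − 28.2 = 0.6
x=24: ŷ = 1 + 1.7·24 = 41.8; e = 42.1 − 41.8 = 0.3
x=30: ŷ = 1 + 1.7·30 = 52; e = 53.8 − 52 = 1.8
x=48: ŷ = 1 + 1.7·48 = 82.6; e = 81.1 − 82.6 = -1.5
|e| > 2: x=5 (|e|=2.1) → 1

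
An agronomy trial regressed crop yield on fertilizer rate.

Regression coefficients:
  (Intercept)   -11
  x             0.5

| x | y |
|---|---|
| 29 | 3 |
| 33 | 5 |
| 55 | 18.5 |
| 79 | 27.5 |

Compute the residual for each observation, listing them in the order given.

x=29: ŷ = -11 + 0.5·29 = 3.5; r = 3 − 3.5 = -0.5
x=33: ŷ = -11 + 0.5·33 = 5.5; r = 5 − 5.5 = -0.5
x=55: ŷ = -11 + 0.5·55 = 16.5; r = 18.5 − 16.5 = 2
x=79: ŷ = -11 + 0.5·79 = 28.5; r = 27.5 − 28.5 = -1

-0.5, -0.5, 2, -1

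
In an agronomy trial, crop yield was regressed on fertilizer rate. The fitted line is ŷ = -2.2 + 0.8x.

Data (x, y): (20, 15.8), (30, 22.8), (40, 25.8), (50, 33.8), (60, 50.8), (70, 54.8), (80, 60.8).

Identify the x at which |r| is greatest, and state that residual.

x = 60, r = 5

x=20: ŷ = -2.2 + 0.8·20 = 13.8; r = 15.8 − 13.8 = 2
x=30: ŷ = -2.2 + 0.8·30 = 21.8; r = 22.8 − 21.8 = 1
x=40: ŷ = -2.2 + 0.8·40 = 29.8; r = 25.8 − 29.8 = -4
x=50: ŷ = -2.2 + 0.8·50 = 37.8; r = 33.8 − 37.8 = -4
x=60: ŷ = -2.2 + 0.8·60 = 45.8; r = 50.8 − 45.8 = 5
x=70: ŷ = -2.2 + 0.8·70 = 53.8; r = 54.8 − 53.8 = 1
x=80: ŷ = -2.2 + 0.8·80 = 61.8; r = 60.8 − 61.8 = -1
Largest |r| is 5 at x = 60, residual 5.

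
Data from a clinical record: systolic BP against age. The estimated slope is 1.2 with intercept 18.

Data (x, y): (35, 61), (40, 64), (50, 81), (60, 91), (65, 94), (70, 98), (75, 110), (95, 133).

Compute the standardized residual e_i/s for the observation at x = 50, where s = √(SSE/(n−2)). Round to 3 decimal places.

x=35: ŷ = 18 + 1.2·35 = 60; e = 61 − 60 = 1
x=40: ŷ = 18 + 1.2·40 = 66; e = 64 − 66 = -2
x=50: ŷ = 18 + 1.2·50 = 78; e = 81 − 78 = 3
x=60: ŷ = 18 + 1.2·60 = 90; e = 91 − 90 = 1
x=65: ŷ = 18 + 1.2·65 = 96; e = 94 − 96 = -2
x=70: ŷ = 18 + 1.2·70 = 102; e = 98 − 102 = -4
x=75: ŷ = 18 + 1.2·75 = 108; e = 110 − 108 = 2
x=95: ŷ = 18 + 1.2·95 = 132; e = 133 − 132 = 1
SSE = 1 + 4 + 9 + 1 + 4 + 16 + 4 + 1 = 40
s = √(40/6) = 2.58199
e/s = 3 / 2.58199 = 1.162

1.162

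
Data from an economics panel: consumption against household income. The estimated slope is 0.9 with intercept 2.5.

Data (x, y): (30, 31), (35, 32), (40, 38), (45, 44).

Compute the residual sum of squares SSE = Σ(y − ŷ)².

x=30: ŷ = 2.5 + 0.9·30 = 29.5; e = 31 − 29.5 = 1.5
x=35: ŷ = 2.5 + 0.9·35 = 34; e = 32 − 34 = -2
x=40: ŷ = 2.5 + 0.9·40 = 38.5; e = 38 − 38.5 = -0.5
x=45: ŷ = 2.5 + 0.9·45 = 43; e = 44 − 43 = 1
SSE = 2.25 + 4 + 0.25 + 1 = 7.5

SSE = 7.5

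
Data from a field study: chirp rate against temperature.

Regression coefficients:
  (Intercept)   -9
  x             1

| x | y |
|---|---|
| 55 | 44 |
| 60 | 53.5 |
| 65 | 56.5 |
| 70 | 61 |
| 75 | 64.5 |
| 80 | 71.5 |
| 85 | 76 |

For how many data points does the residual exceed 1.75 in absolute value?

x=55: ŷ = -9 + 55 = 46; r = 44 − 46 = -2
x=60: ŷ = -9 + 60 = 51; r = 53.5 − 51 = 2.5
x=65: ŷ = -9 + 65 = 56; r = 56.5 − 56 = 0.5
x=70: ŷ = -9 + 70 = 61; r = 61 − 61 = 0
x=75: ŷ = -9 + 75 = 66; r = 64.5 − 66 = -1.5
x=80: ŷ = -9 + 80 = 71; r = 71.5 − 71 = 0.5
x=85: ŷ = -9 + 85 = 76; r = 76 − 76 = 0
|r| > 1.75: x=55 (|r|=2), x=60 (|r|=2.5) → 2

2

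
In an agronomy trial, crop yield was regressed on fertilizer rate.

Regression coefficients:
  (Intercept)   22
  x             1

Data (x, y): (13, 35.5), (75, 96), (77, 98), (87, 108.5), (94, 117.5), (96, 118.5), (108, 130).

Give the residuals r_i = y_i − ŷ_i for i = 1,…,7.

x=13: ŷ = 22 + 13 = 35; r = 35.5 − 35 = 0.5
x=75: ŷ = 22 + 75 = 97; r = 96 − 97 = -1
x=77: ŷ = 22 + 77 = 99; r = 98 − 99 = -1
x=87: ŷ = 22 + 87 = 109; r = 108.5 − 109 = -0.5
x=94: ŷ = 22 + 94 = 116; r = 117.5 − 116 = 1.5
x=96: ŷ = 22 + 96 = 118; r = 118.5 − 118 = 0.5
x=108: ŷ = 22 + 108 = 130; r = 130 − 130 = 0

0.5, -1, -1, -0.5, 1.5, 0.5, 0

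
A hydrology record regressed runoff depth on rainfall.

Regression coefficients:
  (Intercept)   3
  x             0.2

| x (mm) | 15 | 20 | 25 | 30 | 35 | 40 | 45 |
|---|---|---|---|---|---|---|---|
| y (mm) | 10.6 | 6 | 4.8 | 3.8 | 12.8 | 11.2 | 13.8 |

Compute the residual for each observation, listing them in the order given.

x=15: ŷ = 3 + 0.2·15 = 6; e = 10.6 − 6 = 4.6
x=20: ŷ = 3 + 0.2·20 = 7; e = 6 − 7 = -1
x=25: ŷ = 3 + 0.2·25 = 8; e = 4.8 − 8 = -3.2
x=30: ŷ = 3 + 0.2·30 = 9; e = 3.8 − 9 = -5.2
x=35: ŷ = 3 + 0.2·35 = 10; e = 12.8 − 10 = 2.8
x=40: ŷ = 3 + 0.2·40 = 11; e = 11.2 − 11 = 0.2
x=45: ŷ = 3 + 0.2·45 = 12; e = 13.8 − 12 = 1.8

4.6, -1, -3.2, -5.2, 2.8, 0.2, 1.8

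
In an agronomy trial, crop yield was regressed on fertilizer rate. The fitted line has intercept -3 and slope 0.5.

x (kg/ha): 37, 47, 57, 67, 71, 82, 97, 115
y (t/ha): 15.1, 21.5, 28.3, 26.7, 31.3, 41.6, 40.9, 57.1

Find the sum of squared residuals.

x=37: ŷ = -3 + 0.5·37 = 15.5; r = 15.1 − 15.5 = -0.4
x=47: ŷ = -3 + 0.5·47 = 20.5; r = 21.5 − 20.5 = 1
x=57: ŷ = -3 + 0.5·57 = 25.5; r = 28.3 − 25.5 = 2.8
x=67: ŷ = -3 + 0.5·67 = 30.5; r = 26.7 − 30.5 = -3.8
x=71: ŷ = -3 + 0.5·71 = 32.5; r = 31.3 − 32.5 = -1.2
x=82: ŷ = -3 + 0.5·82 = 38; r = 41.6 − 38 = 3.6
x=97: ŷ = -3 + 0.5·97 = 45.5; r = 40.9 − 45.5 = -4.6
x=115: ŷ = -3 + 0.5·115 = 54.5; r = 57.1 − 54.5 = 2.6
SSE = 0.16 + 1 + 7.84 + 14.44 + 1.44 + 12.96 + 21.16 + 6.76 = 65.76

SSE = 65.76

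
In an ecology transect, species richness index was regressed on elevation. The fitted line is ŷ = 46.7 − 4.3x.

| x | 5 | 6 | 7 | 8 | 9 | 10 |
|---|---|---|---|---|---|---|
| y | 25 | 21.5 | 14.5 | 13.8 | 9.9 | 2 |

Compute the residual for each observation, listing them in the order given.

-0.2, 0.6, -2.1, 1.5, 1.9, -1.7

x=5: ŷ = 46.7 − 4.3·5 = 25.2; e = 25 − 25.2 = -0.2
x=6: ŷ = 46.7 − 4.3·6 = 20.9; e = 21.5 − 20.9 = 0.6
x=7: ŷ = 46.7 − 4.3·7 = 16.6; e = 14.5 − 16.6 = -2.1
x=8: ŷ = 46.7 − 4.3·8 = 12.3; e = 13.8 − 12.3 = 1.5
x=9: ŷ = 46.7 − 4.3·9 = 8; e = 9.9 − 8 = 1.9
x=10: ŷ = 46.7 − 4.3·10 = 3.7; e = 2 − 3.7 = -1.7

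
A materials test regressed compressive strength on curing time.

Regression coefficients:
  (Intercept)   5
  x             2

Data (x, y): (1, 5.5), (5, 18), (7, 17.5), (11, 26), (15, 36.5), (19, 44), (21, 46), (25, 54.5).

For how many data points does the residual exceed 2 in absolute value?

x=1: ŷ = 5 + 2·1 = 7; e = 5.5 − 7 = -1.5
x=5: ŷ = 5 + 2·5 = 15; e = 18 − 15 = 3
x=7: ŷ = 5 + 2·7 = 19; e = 17.5 − 19 = -1.5
x=11: ŷ = 5 + 2·11 = 27; e = 26 − 27 = -1
x=15: ŷ = 5 + 2·15 = 35; e = 36.5 − 35 = 1.5
x=19: ŷ = 5 + 2·19 = 43; e = 44 − 43 = 1
x=21: ŷ = 5 + 2·21 = 47; e = 46 − 47 = -1
x=25: ŷ = 5 + 2·25 = 55; e = 54.5 − 55 = -0.5
|e| > 2: x=5 (|e|=3) → 1

1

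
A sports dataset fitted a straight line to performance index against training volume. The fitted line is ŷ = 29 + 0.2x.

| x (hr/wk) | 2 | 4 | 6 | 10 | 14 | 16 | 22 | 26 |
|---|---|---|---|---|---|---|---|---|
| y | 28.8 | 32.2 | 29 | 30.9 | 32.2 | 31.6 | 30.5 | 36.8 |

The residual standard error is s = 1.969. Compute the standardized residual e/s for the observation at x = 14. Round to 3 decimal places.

ŷ = 29 + 0.2·14 = 31.8
e = 32.2 − 31.8 = 0.4
e/s = 0.4 / 1.969 = 0.203

0.203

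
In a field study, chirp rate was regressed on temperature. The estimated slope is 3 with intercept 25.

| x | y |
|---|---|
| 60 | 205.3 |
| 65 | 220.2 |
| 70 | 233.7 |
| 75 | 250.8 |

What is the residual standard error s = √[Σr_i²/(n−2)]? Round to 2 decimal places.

x=60: ŷ = 25 + 3·60 = 205; r = 205.3 − 205 = 0.3
x=65: ŷ = 25 + 3·65 = 220; r = 220.2 − 220 = 0.2
x=70: ŷ = 25 + 3·70 = 235; r = 233.7 − 235 = -1.3
x=75: ŷ = 25 + 3·75 = 250; r = 250.8 − 250 = 0.8
SSE = 0.09 + 0.04 + 1.69 + 0.64 = 2.46
s = √(2.46/2) = √1.23 ≈ 1.11

s = 1.11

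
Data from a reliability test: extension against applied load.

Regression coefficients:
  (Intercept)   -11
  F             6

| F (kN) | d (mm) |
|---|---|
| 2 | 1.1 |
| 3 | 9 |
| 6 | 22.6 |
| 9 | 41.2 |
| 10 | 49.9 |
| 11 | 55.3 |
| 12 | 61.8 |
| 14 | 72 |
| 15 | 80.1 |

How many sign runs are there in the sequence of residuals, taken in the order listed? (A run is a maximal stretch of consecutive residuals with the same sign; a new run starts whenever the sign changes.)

5 runs

F=2: ŷ = -11 + 6·2 = 1; r = 1.1 − 1 = 0.1
F=3: ŷ = -11 + 6·3 = 7; r = 9 − 7 = 2
F=6: ŷ = -11 + 6·6 = 25; r = 22.6 − 25 = -2.4
F=9: ŷ = -11 + 6·9 = 43; r = 41.2 − 43 = -1.8
F=10: ŷ = -11 + 6·10 = 49; r = 49.9 − 49 = 0.9
F=11: ŷ = -11 + 6·11 = 55; r = 55.3 − 55 = 0.3
F=12: ŷ = -11 + 6·12 = 61; r = 61.8 − 61 = 0.8
F=14: ŷ = -11 + 6·14 = 73; r = 72 − 73 = -1
F=15: ŷ = -11 + 6·15 = 79; r = 80.1 − 79 = 1.1
Signs: + + − − + + + − +
Runs: +×2, −×2, +×3, −×1, +×1 → 5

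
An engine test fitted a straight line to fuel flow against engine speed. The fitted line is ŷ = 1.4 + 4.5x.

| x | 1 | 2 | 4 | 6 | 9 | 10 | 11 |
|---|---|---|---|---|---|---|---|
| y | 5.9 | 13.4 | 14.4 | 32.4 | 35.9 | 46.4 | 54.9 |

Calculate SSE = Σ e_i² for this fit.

x=1: ŷ = 1.4 + 4.5·1 = 5.9; e = 5.9 − 5.9 = 0
x=2: ŷ = 1.4 + 4.5·2 = 10.4; e = 13.4 − 10.4 = 3
x=4: ŷ = 1.4 + 4.5·4 = 19.4; e = 14.4 − 19.4 = -5
x=6: ŷ = 1.4 + 4.5·6 = 28.4; e = 32.4 − 28.4 = 4
x=9: ŷ = 1.4 + 4.5·9 = 41.9; e = 35.9 − 41.9 = -6
x=10: ŷ = 1.4 + 4.5·10 = 46.4; e = 46.4 − 46.4 = 0
x=11: ŷ = 1.4 + 4.5·11 = 50.9; e = 54.9 − 50.9 = 4
SSE = 0 + 9 + 25 + 16 + 36 + 0 + 16 = 102

SSE = 102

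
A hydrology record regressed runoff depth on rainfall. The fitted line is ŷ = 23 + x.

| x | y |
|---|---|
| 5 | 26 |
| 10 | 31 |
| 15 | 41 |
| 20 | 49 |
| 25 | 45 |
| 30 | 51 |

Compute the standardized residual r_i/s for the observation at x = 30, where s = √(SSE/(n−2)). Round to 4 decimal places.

-0.4924

x=5: ŷ = 23 + 5 = 28; r = 26 − 28 = -2
x=10: ŷ = 23 + 10 = 33; r = 31 − 33 = -2
x=15: ŷ = 23 + 15 = 38; r = 41 − 38 = 3
x=20: ŷ = 23 + 20 = 43; r = 49 − 43 = 6
x=25: ŷ = 23 + 25 = 48; r = 45 − 48 = -3
x=30: ŷ = 23 + 30 = 53; r = 51 − 53 = -2
SSE = 4 + 4 + 9 + 36 + 9 + 4 = 66
s = √(66/4) = 4.06202
r/s = -2 / 4.06202 = -0.4924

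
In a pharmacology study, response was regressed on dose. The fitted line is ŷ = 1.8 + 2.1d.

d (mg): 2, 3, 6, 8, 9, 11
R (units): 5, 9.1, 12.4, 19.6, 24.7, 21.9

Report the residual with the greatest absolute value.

e = 4

d=2: ŷ = 1.8 + 2.1·2 = 6; e = 5 − 6 = -1
d=3: ŷ = 1.8 + 2.1·3 = 8.1; e = 9.1 − 8.1 = 1
d=6: ŷ = 1.8 + 2.1·6 = 14.4; e = 12.4 − 14.4 = -2
d=8: ŷ = 1.8 + 2.1·8 = 18.6; e = 19.6 − 18.6 = 1
d=9: ŷ = 1.8 + 2.1·9 = 20.7; e = 24.7 − 20.7 = 4
d=11: ŷ = 1.8 + 2.1·11 = 24.9; e = 21.9 − 24.9 = -3
Largest |e| is 4 at d = 9, residual 4.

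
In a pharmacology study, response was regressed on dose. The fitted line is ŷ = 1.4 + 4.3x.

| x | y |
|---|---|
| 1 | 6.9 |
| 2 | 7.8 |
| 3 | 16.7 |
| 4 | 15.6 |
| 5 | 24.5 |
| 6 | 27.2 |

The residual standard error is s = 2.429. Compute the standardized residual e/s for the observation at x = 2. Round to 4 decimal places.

-0.9057

ŷ = 1.4 + 4.3·2 = 10
e = 7.8 − 10 = -2.2
e/s = -2.2 / 2.429 = -0.9057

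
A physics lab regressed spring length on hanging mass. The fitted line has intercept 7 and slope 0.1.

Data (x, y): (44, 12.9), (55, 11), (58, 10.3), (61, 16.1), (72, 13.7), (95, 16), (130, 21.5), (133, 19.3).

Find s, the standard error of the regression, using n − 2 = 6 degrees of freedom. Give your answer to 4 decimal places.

x=44: ŷ = 7 + 0.1·44 = 11.4; r = 12.9 − 11.4 = 1.5
x=55: ŷ = 7 + 0.1·55 = 12.5; r = 11 − 12.5 = -1.5
x=58: ŷ = 7 + 0.1·58 = 12.8; r = 10.3 − 12.8 = -2.5
x=61: ŷ = 7 + 0.1·61 = 13.1; r = 16.1 − 13.1 = 3
x=72: ŷ = 7 + 0.1·72 = 14.2; r = 13.7 − 14.2 = -0.5
x=95: ŷ = 7 + 0.1·95 = 16.5; r = 16 − 16.5 = -0.5
x=130: ŷ = 7 + 0.1·130 = 20; r = 21.5 − 20 = 1.5
x=133: ŷ = 7 + 0.1·133 = 20.3; r = 19.3 − 20.3 = -1
SSE = 2.25 + 2.25 + 6.25 + 9 + 0.25 + 0.25 + 2.25 + 1 = 23.5
s = √(23.5/6) = √3.91667 ≈ 1.9791

s = 1.9791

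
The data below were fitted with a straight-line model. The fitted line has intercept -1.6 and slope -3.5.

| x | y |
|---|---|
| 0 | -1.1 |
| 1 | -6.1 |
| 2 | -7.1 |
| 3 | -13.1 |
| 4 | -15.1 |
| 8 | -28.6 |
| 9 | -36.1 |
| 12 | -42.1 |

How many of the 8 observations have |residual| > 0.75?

x=0: ŷ = -1.6 − 3.5·0 = -1.6; e = -1.1 − (-1.6) = 0.5
x=1: ŷ = -1.6 − 3.5·1 = -5.1; e = -6.1 − (-5.1) = -1
x=2: ŷ = -1.6 − 3.5·2 = -8.6; e = -7.1 − (-8.6) = 1.5
x=3: ŷ = -1.6 − 3.5·3 = -12.1; e = -13.1 − (-12.1) = -1
x=4: ŷ = -1.6 − 3.5·4 = -15.6; e = -15.1 − (-15.6) = 0.5
x=8: ŷ = -1.6 − 3.5·8 = -29.6; e = -28.6 − (-29.6) = 1
x=9: ŷ = -1.6 − 3.5·9 = -33.1; e = -36.1 − (-33.1) = -3
x=12: ŷ = -1.6 − 3.5·12 = -43.6; e = -42.1 − (-43.6) = 1.5
|e| > 0.75: x=1 (|e|=1), x=2 (|e|=1.5), x=3 (|e|=1), x=8 (|e|=1), x=9 (|e|=3), x=12 (|e|=1.5) → 6

6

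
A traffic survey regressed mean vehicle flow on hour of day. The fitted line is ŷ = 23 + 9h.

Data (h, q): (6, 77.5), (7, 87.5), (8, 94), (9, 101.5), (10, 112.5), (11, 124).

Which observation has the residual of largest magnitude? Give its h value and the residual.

h = 9, r = -2.5

h=6: ŷ = 23 + 9·6 = 77; r = 77.5 − 77 = 0.5
h=7: ŷ = 23 + 9·7 = 86; r = 87.5 − 86 = 1.5
h=8: ŷ = 23 + 9·8 = 95; r = 94 − 95 = -1
h=9: ŷ = 23 + 9·9 = 104; r = 101.5 − 104 = -2.5
h=10: ŷ = 23 + 9·10 = 113; r = 112.5 − 113 = -0.5
h=11: ŷ = 23 + 9·11 = 122; r = 124 − 122 = 2
Largest |r| is 2.5 at h = 9, residual -2.5.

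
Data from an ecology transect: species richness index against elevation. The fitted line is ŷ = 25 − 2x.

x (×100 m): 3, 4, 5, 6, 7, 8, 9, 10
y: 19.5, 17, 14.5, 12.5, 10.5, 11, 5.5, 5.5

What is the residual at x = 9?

ŷ = 25 − 2·9 = 7
e = 5.5 − 7 = -1.5

e = -1.5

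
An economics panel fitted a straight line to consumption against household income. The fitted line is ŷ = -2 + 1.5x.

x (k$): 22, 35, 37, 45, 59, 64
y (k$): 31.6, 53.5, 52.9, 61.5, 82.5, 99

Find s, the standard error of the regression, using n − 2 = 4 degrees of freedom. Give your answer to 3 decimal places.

s = 4.084

x=22: ŷ = -2 + 1.5·22 = 31; e = 31.6 − 31 = 0.6
x=35: ŷ = -2 + 1.5·35 = 50.5; e = 53.5 − 50.5 = 3
x=37: ŷ = -2 + 1.5·37 = 53.5; e = 52.9 − 53.5 = -0.6
x=45: ŷ = -2 + 1.5·45 = 65.5; e = 61.5 − 65.5 = -4
x=59: ŷ = -2 + 1.5·59 = 86.5; e = 82.5 − 86.5 = -4
x=64: ŷ = -2 + 1.5·64 = 94; e = 99 − 94 = 5
SSE = 0.36 + 9 + 0.36 + 16 + 16 + 25 = 66.72
s = √(66.72/4) = √16.68 ≈ 4.084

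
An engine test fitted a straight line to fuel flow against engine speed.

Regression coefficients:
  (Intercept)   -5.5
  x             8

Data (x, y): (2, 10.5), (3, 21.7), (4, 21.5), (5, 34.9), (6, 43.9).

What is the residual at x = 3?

e = 3.2

ŷ = -5.5 + 8·3 = 18.5
e = 21.7 − 18.5 = 3.2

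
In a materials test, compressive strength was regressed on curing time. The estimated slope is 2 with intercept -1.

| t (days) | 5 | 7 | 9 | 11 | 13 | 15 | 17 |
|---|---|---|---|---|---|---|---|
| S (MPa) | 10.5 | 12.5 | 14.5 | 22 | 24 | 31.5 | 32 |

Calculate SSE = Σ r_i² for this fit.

t=5: Ŝ = -1 + 2·5 = 9; r = 10.5 − 9 = 1.5
t=7: Ŝ = -1 + 2·7 = 13; r = 12.5 − 13 = -0.5
t=9: Ŝ = -1 + 2·9 = 17; r = 14.5 − 17 = -2.5
t=11: Ŝ = -1 + 2·11 = 21; r = 22 − 21 = 1
t=13: Ŝ = -1 + 2·13 = 25; r = 24 − 25 = -1
t=15: Ŝ = -1 + 2·15 = 29; r = 31.5 − 29 = 2.5
t=17: Ŝ = -1 + 2·17 = 33; r = 32 − 33 = -1
SSE = 2.25 + 0.25 + 6.25 + 1 + 1 + 6.25 + 1 = 18

SSE = 18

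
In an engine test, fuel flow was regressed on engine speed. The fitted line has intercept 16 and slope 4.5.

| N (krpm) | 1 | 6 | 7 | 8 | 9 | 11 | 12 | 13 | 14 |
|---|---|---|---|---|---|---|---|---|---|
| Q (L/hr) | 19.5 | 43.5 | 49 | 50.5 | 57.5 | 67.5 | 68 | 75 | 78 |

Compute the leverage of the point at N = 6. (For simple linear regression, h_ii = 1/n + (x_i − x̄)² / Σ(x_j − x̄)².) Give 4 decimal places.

N̄ = (1 + 6 + 7 + 8 + 9 + 11 + 12 + 13 + 14)/9 = 9
Σ(N − N̄)² = 64 + 9 + 4 + 1 + 0 + 4 + 9 + 16 + 25 = 132
h = 1/9 + (-3)²/132 = 0.111111 + 0.0681818 = 0.1793

h = 0.1793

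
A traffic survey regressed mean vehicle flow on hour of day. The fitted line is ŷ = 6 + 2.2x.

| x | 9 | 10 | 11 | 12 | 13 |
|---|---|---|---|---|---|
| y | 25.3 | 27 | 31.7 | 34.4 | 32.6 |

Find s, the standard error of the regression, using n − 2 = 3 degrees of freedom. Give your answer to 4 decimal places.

x=9: ŷ = 6 + 2.2·9 = 25.8; e = 25.3 − 25.8 = -0.5
x=10: ŷ = 6 + 2.2·10 = 28; e = 27 − 28 = -1
x=11: ŷ = 6 + 2.2·11 = 30.2; e = 31.7 − 30.2 = 1.5
x=12: ŷ = 6 + 2.2·12 = 32.4; e = 34.4 − 32.4 = 2
x=13: ŷ = 6 + 2.2·13 = 34.6; e = 32.6 − 34.6 = -2
SSE = 0.25 + 1 + 2.25 + 4 + 4 = 11.5
s = √(11.5/3) = √3.83333 ≈ 1.9579

s = 1.9579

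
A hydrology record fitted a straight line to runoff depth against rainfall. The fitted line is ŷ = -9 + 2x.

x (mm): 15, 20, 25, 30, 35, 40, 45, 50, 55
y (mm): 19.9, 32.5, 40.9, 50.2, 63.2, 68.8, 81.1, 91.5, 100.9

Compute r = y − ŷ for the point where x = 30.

r = -0.8

ŷ = -9 + 2·30 = 51
r = 50.2 − 51 = -0.8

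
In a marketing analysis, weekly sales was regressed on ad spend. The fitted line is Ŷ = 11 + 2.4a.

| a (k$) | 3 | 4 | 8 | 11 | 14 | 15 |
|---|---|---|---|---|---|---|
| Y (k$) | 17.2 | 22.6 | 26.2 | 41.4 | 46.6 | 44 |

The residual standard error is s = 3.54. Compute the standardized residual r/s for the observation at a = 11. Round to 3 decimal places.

Ŷ = 11 + 2.4·11 = 37.4
r = 41.4 − 37.4 = 4
r/s = 4 / 3.54 = 1.130

1.130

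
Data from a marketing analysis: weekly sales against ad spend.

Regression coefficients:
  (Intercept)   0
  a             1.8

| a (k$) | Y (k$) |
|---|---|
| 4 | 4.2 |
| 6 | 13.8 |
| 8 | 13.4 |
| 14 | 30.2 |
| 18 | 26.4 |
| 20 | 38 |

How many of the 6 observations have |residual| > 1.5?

5

a=4: Ŷ = 1.8·4 = 7.2; r = 4.2 − 7.2 = -3
a=6: Ŷ = 1.8·6 = 10.8; r = 13.8 − 10.8 = 3
a=8: Ŷ = 1.8·8 = 14.4; r = 13.4 − 14.4 = -1
a=14: Ŷ = 1.8·14 = 25.2; r = 30.2 − 25.2 = 5
a=18: Ŷ = 1.8·18 = 32.4; r = 26.4 − 32.4 = -6
a=20: Ŷ = 1.8·20 = 36; r = 38 − 36 = 2
|r| > 1.5: a=4 (|r|=3), a=6 (|r|=3), a=14 (|r|=5), a=18 (|r|=6), a=20 (|r|=2) → 5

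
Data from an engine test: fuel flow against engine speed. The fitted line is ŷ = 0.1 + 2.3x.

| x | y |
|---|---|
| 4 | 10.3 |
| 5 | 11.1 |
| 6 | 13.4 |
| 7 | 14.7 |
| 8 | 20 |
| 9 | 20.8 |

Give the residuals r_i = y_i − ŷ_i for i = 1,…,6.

1, -0.5, -0.5, -1.5, 1.5, 0

x=4: ŷ = 0.1 + 2.3·4 = 9.3; r = 10.3 − 9.3 = 1
x=5: ŷ = 0.1 + 2.3·5 = 11.6; r = 11.1 − 11.6 = -0.5
x=6: ŷ = 0.1 + 2.3·6 = 13.9; r = 13.4 − 13.9 = -0.5
x=7: ŷ = 0.1 + 2.3·7 = 16.2; r = 14.7 − 16.2 = -1.5
x=8: ŷ = 0.1 + 2.3·8 = 18.5; r = 20 − 18.5 = 1.5
x=9: ŷ = 0.1 + 2.3·9 = 20.8; r = 20.8 − 20.8 = 0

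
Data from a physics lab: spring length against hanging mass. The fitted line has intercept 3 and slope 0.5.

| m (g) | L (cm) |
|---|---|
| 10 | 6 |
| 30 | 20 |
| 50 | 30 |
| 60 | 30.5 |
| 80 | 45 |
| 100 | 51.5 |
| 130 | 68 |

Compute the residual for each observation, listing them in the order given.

-2, 2, 2, -2.5, 2, -1.5, 0

m=10: ŷ = 3 + 0.5·10 = 8; e = 6 − 8 = -2
m=30: ŷ = 3 + 0.5·30 = 18; e = 20 − 18 = 2
m=50: ŷ = 3 + 0.5·50 = 28; e = 30 − 28 = 2
m=60: ŷ = 3 + 0.5·60 = 33; e = 30.5 − 33 = -2.5
m=80: ŷ = 3 + 0.5·80 = 43; e = 45 − 43 = 2
m=100: ŷ = 3 + 0.5·100 = 53; e = 51.5 − 53 = -1.5
m=130: ŷ = 3 + 0.5·130 = 68; e = 68 − 68 = 0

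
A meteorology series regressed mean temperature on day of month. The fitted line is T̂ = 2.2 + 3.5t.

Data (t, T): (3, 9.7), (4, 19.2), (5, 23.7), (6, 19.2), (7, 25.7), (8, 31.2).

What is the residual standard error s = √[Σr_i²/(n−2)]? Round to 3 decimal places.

s = 3.606

t=3: T̂ = 2.2 + 3.5·3 = 12.7; r = 9.7 − 12.7 = -3
t=4: T̂ = 2.2 + 3.5·4 = 16.2; r = 19.2 − 16.2 = 3
t=5: T̂ = 2.2 + 3.5·5 = 19.7; r = 23.7 − 19.7 = 4
t=6: T̂ = 2.2 + 3.5·6 = 23.2; r = 19.2 − 23.2 = -4
t=7: T̂ = 2.2 + 3.5·7 = 26.7; r = 25.7 − 26.7 = -1
t=8: T̂ = 2.2 + 3.5·8 = 30.2; r = 31.2 − 30.2 = 1
SSE = 9 + 9 + 16 + 16 + 1 + 1 = 52
s = √(52/4) = √13 ≈ 3.606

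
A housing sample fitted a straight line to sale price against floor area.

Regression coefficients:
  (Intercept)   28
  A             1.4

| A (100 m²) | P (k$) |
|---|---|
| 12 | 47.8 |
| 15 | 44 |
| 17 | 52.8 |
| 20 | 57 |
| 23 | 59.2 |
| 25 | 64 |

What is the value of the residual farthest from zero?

r = -5

A=12: ŷ = 28 + 1.4·12 = 44.8; r = 47.8 − 44.8 = 3
A=15: ŷ = 28 + 1.4·15 = 49; r = 44 − 49 = -5
A=17: ŷ = 28 + 1.4·17 = 51.8; r = 52.8 − 51.8 = 1
A=20: ŷ = 28 + 1.4·20 = 56; r = 57 − 56 = 1
A=23: ŷ = 28 + 1.4·23 = 60.2; r = 59.2 − 60.2 = -1
A=25: ŷ = 28 + 1.4·25 = 63; r = 64 − 63 = 1
Largest |r| is 5 at A = 15, residual -5.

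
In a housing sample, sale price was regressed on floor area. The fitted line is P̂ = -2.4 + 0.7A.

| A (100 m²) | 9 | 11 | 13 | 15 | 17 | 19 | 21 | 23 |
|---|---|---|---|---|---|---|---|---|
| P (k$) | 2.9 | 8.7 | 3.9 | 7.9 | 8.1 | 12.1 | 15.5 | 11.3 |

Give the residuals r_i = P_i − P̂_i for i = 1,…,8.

-1, 3.4, -2.8, -0.2, -1.4, 1.2, 3.2, -2.4

A=9: P̂ = -2.4 + 0.7·9 = 3.9; r = 2.9 − 3.9 = -1
A=11: P̂ = -2.4 + 0.7·11 = 5.3; r = 8.7 − 5.3 = 3.4
A=13: P̂ = -2.4 + 0.7·13 = 6.7; r = 3.9 − 6.7 = -2.8
A=15: P̂ = -2.4 + 0.7·15 = 8.1; r = 7.9 − 8.1 = -0.2
A=17: P̂ = -2.4 + 0.7·17 = 9.5; r = 8.1 − 9.5 = -1.4
A=19: P̂ = -2.4 + 0.7·19 = 10.9; r = 12.1 − 10.9 = 1.2
A=21: P̂ = -2.4 + 0.7·21 = 12.3; r = 15.5 − 12.3 = 3.2
A=23: P̂ = -2.4 + 0.7·23 = 13.7; r = 11.3 − 13.7 = -2.4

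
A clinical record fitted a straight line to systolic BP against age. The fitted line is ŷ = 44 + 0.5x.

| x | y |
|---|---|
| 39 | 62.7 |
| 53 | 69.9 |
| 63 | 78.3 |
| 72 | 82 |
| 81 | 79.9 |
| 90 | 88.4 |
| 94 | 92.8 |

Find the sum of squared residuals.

SSE = 37.6

x=39: ŷ = 44 + 0.5·39 = 63.5; e = 62.7 − 63.5 = -0.8
x=53: ŷ = 44 + 0.5·53 = 70.5; e = 69.9 − 70.5 = -0.6
x=63: ŷ = 44 + 0.5·63 = 75.5; e = 78.3 − 75.5 = 2.8
x=72: ŷ = 44 + 0.5·72 = 80; e = 82 − 80 = 2
x=81: ŷ = 44 + 0.5·81 = 84.5; e = 79.9 − 84.5 = -4.6
x=90: ŷ = 44 + 0.5·90 = 89; e = 88.4 − 89 = -0.6
x=94: ŷ = 44 + 0.5·94 = 91; e = 92.8 − 91 = 1.8
SSE = 0.64 + 0.36 + 7.84 + 4 + 21.16 + 0.36 + 3.24 = 37.6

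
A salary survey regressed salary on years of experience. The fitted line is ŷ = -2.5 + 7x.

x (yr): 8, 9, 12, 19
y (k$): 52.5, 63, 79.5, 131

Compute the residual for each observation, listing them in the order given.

x=8: ŷ = -2.5 + 7·8 = 53.5; e = 52.5 − 53.5 = -1
x=9: ŷ = -2.5 + 7·9 = 60.5; e = 63 − 60.5 = 2.5
x=12: ŷ = -2.5 + 7·12 = 81.5; e = 79.5 − 81.5 = -2
x=19: ŷ = -2.5 + 7·19 = 130.5; e = 131 − 130.5 = 0.5

-1, 2.5, -2, 0.5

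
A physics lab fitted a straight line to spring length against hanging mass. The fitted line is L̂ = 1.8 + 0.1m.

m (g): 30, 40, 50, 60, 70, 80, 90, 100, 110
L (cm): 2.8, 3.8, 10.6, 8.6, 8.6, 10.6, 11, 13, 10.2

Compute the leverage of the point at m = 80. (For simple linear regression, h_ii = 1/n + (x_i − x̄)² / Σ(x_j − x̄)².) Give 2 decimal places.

m̄ = (30 + 40 + 50 + 60 + 70 + 80 + 90 + 100 + 110)/9 = 70
Σ(m − m̄)² = 1600 + 900 + 400 + 100 + 0 + 100 + 400 + 900 + 1600 = 6000
h = 1/9 + (10)²/6000 = 0.111111 + 0.0166667 = 0.13

h = 0.13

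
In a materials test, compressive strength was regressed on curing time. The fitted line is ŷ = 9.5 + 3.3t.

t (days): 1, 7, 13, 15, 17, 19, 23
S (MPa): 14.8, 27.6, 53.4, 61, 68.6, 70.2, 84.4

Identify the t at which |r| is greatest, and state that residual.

t = 7, r = -5

t=1: ŷ = 9.5 + 3.3·1 = 12.8; r = 14.8 − 12.8 = 2
t=7: ŷ = 9.5 + 3.3·7 = 32.6; r = 27.6 − 32.6 = -5
t=13: ŷ = 9.5 + 3.3·13 = 52.4; r = 53.4 − 52.4 = 1
t=15: ŷ = 9.5 + 3.3·15 = 59; r = 61 − 59 = 2
t=17: ŷ = 9.5 + 3.3·17 = 65.6; r = 68.6 − 65.6 = 3
t=19: ŷ = 9.5 + 3.3·19 = 72.2; r = 70.2 − 72.2 = -2
t=23: ŷ = 9.5 + 3.3·23 = 85.4; r = 84.4 − 85.4 = -1
Largest |r| is 5 at t = 7, residual -5.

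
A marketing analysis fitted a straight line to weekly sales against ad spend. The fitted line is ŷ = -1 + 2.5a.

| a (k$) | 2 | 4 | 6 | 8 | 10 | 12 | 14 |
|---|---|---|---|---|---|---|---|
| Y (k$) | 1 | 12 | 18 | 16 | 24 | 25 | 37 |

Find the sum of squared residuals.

a=2: ŷ = -1 + 2.5·2 = 4; e = 1 − 4 = -3
a=4: ŷ = -1 + 2.5·4 = 9; e = 12 − 9 = 3
a=6: ŷ = -1 + 2.5·6 = 14; e = 18 − 14 = 4
a=8: ŷ = -1 + 2.5·8 = 19; e = 16 − 19 = -3
a=10: ŷ = -1 + 2.5·10 = 24; e = 24 − 24 = 0
a=12: ŷ = -1 + 2.5·12 = 29; e = 25 − 29 = -4
a=14: ŷ = -1 + 2.5·14 = 34; e = 37 − 34 = 3
SSE = 9 + 9 + 16 + 9 + 0 + 16 + 9 = 68

SSE = 68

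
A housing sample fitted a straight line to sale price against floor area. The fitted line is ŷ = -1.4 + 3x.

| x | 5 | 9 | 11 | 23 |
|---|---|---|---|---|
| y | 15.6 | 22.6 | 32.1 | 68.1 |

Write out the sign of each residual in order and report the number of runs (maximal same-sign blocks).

x=5: ŷ = -1.4 + 3·5 = 13.6; e = 15.6 − 13.6 = 2
x=9: ŷ = -1.4 + 3·9 = 25.6; e = 22.6 − 25.6 = -3
x=11: ŷ = -1.4 + 3·11 = 31.6; e = 32.1 − 31.6 = 0.5
x=23: ŷ = -1.4 + 3·23 = 67.6; e = 68.1 − 67.6 = 0.5
Signs: + − + +
Runs: +×1, −×1, +×2 → 3

3 runs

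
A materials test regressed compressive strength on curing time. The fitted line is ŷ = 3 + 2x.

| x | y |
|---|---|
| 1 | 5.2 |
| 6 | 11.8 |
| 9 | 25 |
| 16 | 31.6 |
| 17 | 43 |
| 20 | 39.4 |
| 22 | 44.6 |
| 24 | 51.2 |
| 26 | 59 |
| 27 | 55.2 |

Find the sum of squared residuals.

SSE = 111.84

x=1: ŷ = 3 + 2·1 = 5; r = 5.2 − 5 = 0.2
x=6: ŷ = 3 + 2·6 = 15; r = 11.8 − 15 = -3.2
x=9: ŷ = 3 + 2·9 = 21; r = 25 − 21 = 4
x=16: ŷ = 3 + 2·16 = 35; r = 31.6 − 35 = -3.4
x=17: ŷ = 3 + 2·17 = 37; r = 43 − 37 = 6
x=20: ŷ = 3 + 2·20 = 43; r = 39.4 − 43 = -3.6
x=22: ŷ = 3 + 2·22 = 47; r = 44.6 − 47 = -2.4
x=24: ŷ = 3 + 2·24 = 51; r = 51.2 − 51 = 0.2
x=26: ŷ = 3 + 2·26 = 55; r = 59 − 55 = 4
x=27: ŷ = 3 + 2·27 = 57; r = 55.2 − 57 = -1.8
SSE = 0.04 + 10.24 + 16 + 11.56 + 36 + 12.96 + 5.76 + 0.04 + 16 + 3.24 = 111.84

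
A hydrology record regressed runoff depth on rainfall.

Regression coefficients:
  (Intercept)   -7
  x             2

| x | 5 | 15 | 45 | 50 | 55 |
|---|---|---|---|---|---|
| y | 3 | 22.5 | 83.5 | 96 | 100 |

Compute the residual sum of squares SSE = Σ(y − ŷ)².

SSE = 18.5

x=5: ŷ = -7 + 2·5 = 3; r = 3 − 3 = 0
x=15: ŷ = -7 + 2·15 = 23; r = 22.5 − 23 = -0.5
x=45: ŷ = -7 + 2·45 = 83; r = 83.5 − 83 = 0.5
x=50: ŷ = -7 + 2·50 = 93; r = 96 − 93 = 3
x=55: ŷ = -7 + 2·55 = 103; r = 100 − 103 = -3
SSE = 0 + 0.25 + 0.25 + 9 + 9 = 18.5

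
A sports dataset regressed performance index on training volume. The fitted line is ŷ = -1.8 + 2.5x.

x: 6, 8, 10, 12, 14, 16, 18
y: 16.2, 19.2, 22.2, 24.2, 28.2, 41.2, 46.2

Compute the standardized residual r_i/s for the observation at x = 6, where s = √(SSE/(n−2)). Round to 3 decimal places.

0.802

x=6: ŷ = -1.8 + 2.5·6 = 13.2; r = 16.2 − 13.2 = 3
x=8: ŷ = -1.8 + 2.5·8 = 18.2; r = 19.2 − 18.2 = 1
x=10: ŷ = -1.8 + 2.5·10 = 23.2; r = 22.2 − 23.2 = -1
x=12: ŷ = -1.8 + 2.5·12 = 28.2; r = 24.2 − 28.2 = -4
x=14: ŷ = -1.8 + 2.5·14 = 33.2; r = 28.2 − 33.2 = -5
x=16: ŷ = -1.8 + 2.5·16 = 38.2; r = 41.2 − 38.2 = 3
x=18: ŷ = -1.8 + 2.5·18 = 43.2; r = 46.2 − 43.2 = 3
SSE = 9 + 1 + 1 + 16 + 25 + 9 + 9 = 70
s = √(70/5) = 3.74166
r/s = 3 / 3.74166 = 0.802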